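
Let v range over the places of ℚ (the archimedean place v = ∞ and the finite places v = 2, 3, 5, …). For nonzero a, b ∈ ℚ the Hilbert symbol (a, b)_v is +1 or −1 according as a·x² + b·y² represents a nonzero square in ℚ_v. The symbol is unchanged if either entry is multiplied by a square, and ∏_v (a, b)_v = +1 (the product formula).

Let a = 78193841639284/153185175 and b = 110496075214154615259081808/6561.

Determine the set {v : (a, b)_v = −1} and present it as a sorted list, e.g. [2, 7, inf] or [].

[11, 13, 19, 29]

Mod squares: a ≡ 1148147, b ≡ 632628997. Check v ∈ {∞, 2, 3, 5, 7, 11, 13, 19, 23, 29, 31, 37, 53}.
v=2: v_2(a)=2, v_2(b)=4; units ≡ 3, 5 (mod 8); ε·ε+αω+βω = 1·0+2·1+4·1 ≡ 0  ⇒  (a,b)_2 = +1.
v=13: a=13^-1·(≡10), b=13^5·(≡5) mod 13; (10|13)=+1, (5|13)=-1; (−1)^{-1·5·6}·(+1)^5·(-1)^-1 = -1.
v=23: a=23^-2·(≡15), b=23^0·(≡9) mod 23; (15|23)=-1, (9|23)=+1; (−1)^{-2·0·11}·(-1)^0·(+1)^-2 = +1.
v=53: a=53^2·(≡50), b=53^0·(≡36) mod 53; (50|53)=-1, (36|53)=+1; (−1)^{2·0·26}·(-1)^0·(+1)^2 = +1.
v=11: a=11^-1·(≡4), b=11^3·(≡5) mod 11; (4|11)=+1, (5|11)=+1; (−1)^{-1·3·5}·(+1)^3·(+1)^-1 = -1.
v=∞: 1148147 > 0 and 632628997 > 0  ⇒  (a,b)_∞ = +1.
v=3: a=3^-4·(≡2), b=3^-8·(≡1) mod 3; (2|3)=-1, (1|3)=+1; (−1)^{-4·-8·1}·(-1)^-8·(+1)^-4 = +1.
v=31: a=31^1·(≡27), b=31^3·(≡5) mod 31; (27|31)=-1, (5|31)=+1; (−1)^{1·3·15}·(-1)^3·(+1)^1 = +1.
v=7: a=7^5·(≡1), b=7^5·(≡5) mod 7; (1|7)=+1, (5|7)=-1; (−1)^{5·5·3}·(+1)^5·(-1)^5 = +1.
v=37: a=37^1·(≡12), b=37^3·(≡16) mod 37; (12|37)=+1, (16|37)=+1; (−1)^{1·3·18}·(+1)^3·(+1)^1 = +1.
v=5: a=5^-2·(≡2), b=5^0·(≡3) mod 5; (2|5)=-1, (3|5)=-1; (−1)^{-2·0·2}·(-1)^0·(-1)^-2 = +1.
v=19: a=19^2·(≡18), b=19^1·(≡9) mod 19; (18|19)=-1, (9|19)=+1; (−1)^{2·1·9}·(-1)^1·(+1)^2 = -1.
v=29: a=29^0·(≡19), b=29^1·(≡28) mod 29; (19|29)=-1, (28|29)=+1; (−1)^{0·1·14}·(-1)^1·(+1)^0 = -1.
Ram(1148147, 632628997) = {11, 13, 19, 29}; no ℚ_11-point on the conic.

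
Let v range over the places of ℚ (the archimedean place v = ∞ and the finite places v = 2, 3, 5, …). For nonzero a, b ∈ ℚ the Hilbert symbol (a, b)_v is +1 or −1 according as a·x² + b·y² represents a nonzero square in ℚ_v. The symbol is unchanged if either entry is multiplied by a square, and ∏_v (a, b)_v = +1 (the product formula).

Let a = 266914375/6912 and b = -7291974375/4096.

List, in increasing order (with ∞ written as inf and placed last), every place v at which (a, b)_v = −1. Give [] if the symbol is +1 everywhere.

[7, 19]

Mod squares: a ≡ 21, b ≡ -399. Check v ∈ {∞, 2, 3, 5, 7, 13, 19}.
v=3: a=3^-3·(≡1), b=3^5·(≡2) mod 3; (1|3)=+1, (2|3)=-1; (−1)^{-3·5·1}·(+1)^5·(-1)^-3 = +1.
v=13: a=13^2·(≡2), b=13^0·(≡3) mod 13; (2|13)=-1, (3|13)=+1; (−1)^{2·0·6}·(-1)^0·(+1)^2 = +1.
v=∞: 21 > 0 and -399 < 0  ⇒  (a,b)_∞ = +1.
v=2: v_2(a)=-8, v_2(b)=-12; units ≡ 5, 1 (mod 8); ε·ε+αω+βω = 0·0+-8·0+-12·1 ≡ 0  ⇒  (a,b)_2 = +1.
v=19: a=19^2·(≡12), b=19^3·(≡7) mod 19; (12|19)=-1, (7|19)=+1; (−1)^{2·3·9}·(-1)^3·(+1)^2 = -1.
v=7: a=7^1·(≡5), b=7^1·(≡3) mod 7; (5|7)=-1, (3|7)=-1; (−1)^{1·1·3}·(-1)^1·(-1)^1 = -1.
v=5: a=5^4·(≡4), b=5^4·(≡1) mod 5; (4|5)=+1, (1|5)=+1; (−1)^{4·4·2}·(+1)^4·(+1)^4 = +1.
(21, -399 / ℚ) ramifies at {7, 19}: a division algebra.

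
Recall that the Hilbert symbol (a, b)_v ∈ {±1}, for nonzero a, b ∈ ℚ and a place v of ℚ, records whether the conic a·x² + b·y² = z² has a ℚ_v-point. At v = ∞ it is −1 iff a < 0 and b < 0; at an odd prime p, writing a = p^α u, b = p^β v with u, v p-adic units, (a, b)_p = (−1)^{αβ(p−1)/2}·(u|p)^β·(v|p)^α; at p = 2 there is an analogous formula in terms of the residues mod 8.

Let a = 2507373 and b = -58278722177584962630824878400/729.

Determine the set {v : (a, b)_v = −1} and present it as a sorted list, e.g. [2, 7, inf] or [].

Mod squares: a ≡ 278597, b ≡ -5389901. Check v ∈ {∞, 2, 3, 5, 7, 11, 17, 19, 31, 37, 41, 43}.
v=43: a=43^1·(≡3), b=43^4·(≡3) mod 43; (3|43)=-1, (3|43)=-1; (−1)^{1·4·21}·(-1)^4·(-1)^1 = -1.
v=11: a=11^1·(≡1), b=11^3·(≡4) mod 11; (1|11)=+1, (4|11)=+1; (−1)^{1·3·5}·(+1)^3·(+1)^1 = -1.
v=7: a=7^0·(≡1), b=7^2·(≡2) mod 7; (1|7)=+1, (2|7)=+1; (−1)^{0·2·3}·(+1)^2·(+1)^0 = +1.
v=19: a=19^1·(≡12), b=19^3·(≡15) mod 19; (12|19)=-1, (15|19)=-1; (−1)^{1·3·9}·(-1)^3·(-1)^1 = -1.
v=3: a=3^2·(≡2), b=3^-6·(≡1) mod 3; (2|3)=-1, (1|3)=+1; (−1)^{2·-6·1}·(-1)^-6·(+1)^2 = +1.
v=∞: 278597 > 0 and -5389901 < 0  ⇒  (a,b)_∞ = +1.
v=31: a=31^1·(≡4), b=31^4·(≡9) mod 31; (4|31)=+1, (9|31)=+1; (−1)^{1·4·15}·(+1)^4·(+1)^1 = +1.
v=2: v_2(a)=0, v_2(b)=6; units ≡ 5, 3 (mod 8); ε·ε+αω+βω = 0·1+0·1+6·1 ≡ 0  ⇒  (a,b)_2 = +1.
v=37: a=37^0·(≡31), b=37^1·(≡4) mod 37; (31|37)=-1, (4|37)=+1; (−1)^{0·1·18}·(-1)^1·(+1)^0 = -1.
v=17: a=17^0·(≡9), b=17^1·(≡12) mod 17; (9|17)=+1, (12|17)=-1; (−1)^{0·1·8}·(+1)^1·(-1)^0 = +1.
v=41: a=41^0·(≡18), b=41^1·(≡27) mod 41; (18|41)=+1, (27|41)=-1; (−1)^{0·1·20}·(+1)^1·(-1)^0 = +1.
v=5: a=5^0·(≡3), b=5^2·(≡1) mod 5; (3|5)=-1, (1|5)=+1; (−1)^{0·2·2}·(-1)^2·(+1)^0 = +1.
|Ram(278597, -5389901)| = 4, even; anisotropic at {11, 19, 37, 43}.

[11, 19, 37, 43]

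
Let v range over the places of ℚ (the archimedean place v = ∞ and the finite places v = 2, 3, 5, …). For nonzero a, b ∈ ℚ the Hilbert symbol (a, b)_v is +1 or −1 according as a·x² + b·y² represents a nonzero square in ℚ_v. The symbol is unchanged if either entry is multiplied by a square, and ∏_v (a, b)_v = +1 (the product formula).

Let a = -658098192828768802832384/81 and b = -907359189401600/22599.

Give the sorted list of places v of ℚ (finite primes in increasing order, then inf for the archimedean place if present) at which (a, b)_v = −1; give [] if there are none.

[13, 23, 29, inf]

Mod squares: a ≡ -26, b ≡ -351509. Check v ∈ {∞, 2, 3, 5, 13, 17, 23, 29, 31}.
v=23: a=23^2·(≡5), b=23^1·(≡9) mod 23; (5|23)=-1, (9|23)=+1; (−1)^{2·1·11}·(-1)^1·(+1)^2 = -1.
v=5: a=5^0·(≡1), b=5^2·(≡4) mod 5; (1|5)=+1, (4|5)=+1; (−1)^{0·2·2}·(+1)^2·(+1)^0 = +1.
v=3: a=3^-4·(≡1), b=3^-6·(≡1) mod 3; (1|3)=+1, (1|3)=+1; (−1)^{-4·-6·1}·(+1)^-6·(+1)^-4 = +1.
v=∞: -26 < 0 and -351509 < 0  ⇒  (a,b)_∞ = -1.
v=29: a=29^2·(≡2), b=29^1·(≡5) mod 29; (2|29)=-1, (5|29)=+1; (−1)^{2·1·14}·(-1)^1·(+1)^2 = -1.
v=2: v_2(a)=23, v_2(b)=16; units ≡ 3, 3 (mod 8); ε·ε+αω+βω = 1·1+23·1+16·1 ≡ 0  ⇒  (a,b)_2 = +1.
v=13: a=13^3·(≡11), b=13^2·(≡8) mod 13; (11|13)=-1, (8|13)=-1; (−1)^{3·2·6}·(-1)^2·(-1)^3 = -1.
v=17: a=17^4·(≡4), b=17^3·(≡11) mod 17; (4|17)=+1, (11|17)=-1; (−1)^{4·3·8}·(+1)^3·(-1)^4 = +1.
v=31: a=31^2·(≡16), b=31^-1·(≡9) mod 31; (16|31)=+1, (9|31)=+1; (−1)^{2·-1·15}·(+1)^-1·(+1)^2 = +1.
Ram(-26, -351509) = {13, 23, 29, ∞}; no ℚ_13-point on the conic.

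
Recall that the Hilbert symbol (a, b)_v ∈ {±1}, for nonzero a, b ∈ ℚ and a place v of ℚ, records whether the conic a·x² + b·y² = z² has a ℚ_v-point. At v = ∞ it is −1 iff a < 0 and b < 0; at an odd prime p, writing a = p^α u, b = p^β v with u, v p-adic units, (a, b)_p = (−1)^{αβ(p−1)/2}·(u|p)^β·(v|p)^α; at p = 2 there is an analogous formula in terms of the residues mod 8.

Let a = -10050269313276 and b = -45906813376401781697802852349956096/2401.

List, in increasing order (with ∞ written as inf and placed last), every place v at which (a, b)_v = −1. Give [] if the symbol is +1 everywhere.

[3, 19, 43, inf]

(a, b) ≡ (-53751, -1775341) mod (ℚ^×)²; places V = {2, 3, 7, 19, 23, 41, 43, 53, ∞}.
(a,b)_43: α=2, u≡12; β=5, v≡13 (mod 43); (12|43)=-1, (13|43)=+1; sign (−1)^0·-1^5·+1^2 = -1.
(a,b)_41: α=1, u≡31; β=3, v≡9 (mod 41); (31|41)=+1, (9|41)=+1; sign (−1)^0·+1^3·+1^1 = +1.
(a,b)_∞: sgn(-53751)=−, sgn(-1775341)=−, so -1.
(a,b)_7: α=0, u≡4; β=-4, v≡6 (mod 7); (4|7)=+1, (6|7)=-1; sign (−1)^0·+1^-4·-1^0 = +1.
(a,b)_19: α=1, u≡15; β=3, v≡2 (mod 19); (15|19)=-1, (2|19)=-1; sign (−1)^1·-1^3·-1^1 = -1.
(a,b)_2: α=2, β=12; u≡1, v≡3 (mod 8); ε(u)ε(v)=0·1, αω(v)=2·1, βω(u)=12·0; sum ≡ 0  ⇒  +1.
(a,b)_53: α=2, u≡36; β=5, v≡40 (mod 53); (36|53)=+1, (40|53)=+1; sign (−1)^0·+1^5·+1^2 = +1.
(a,b)_3: α=3, u≡2; β=6, v≡2 (mod 3); (2|3)=-1, (2|3)=-1; sign (−1)^0·-1^6·-1^3 = -1.
(a,b)_23: α=1, u≡8; β=2, v≡13 (mod 23); (8|23)=+1, (13|23)=+1; sign (−1)^0·+1^2·+1^1 = +1.
Ram(-53751, -1775341) = {3, 19, 43, ∞}; no ℚ_3-point on the conic.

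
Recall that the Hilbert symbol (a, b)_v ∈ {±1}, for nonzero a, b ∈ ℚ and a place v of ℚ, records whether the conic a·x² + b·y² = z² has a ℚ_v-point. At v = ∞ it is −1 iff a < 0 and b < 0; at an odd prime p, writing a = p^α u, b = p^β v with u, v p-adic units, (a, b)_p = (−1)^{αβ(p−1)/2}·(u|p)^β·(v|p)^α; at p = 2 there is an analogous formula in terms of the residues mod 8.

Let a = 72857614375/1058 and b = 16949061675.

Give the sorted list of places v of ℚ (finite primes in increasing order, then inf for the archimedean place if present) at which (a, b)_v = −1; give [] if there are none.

Mod squares: a ≡ 242606, b ≡ 8369907. Check v ∈ {∞, 2, 3, 5, 7, 13, 23, 31, 43}.
v=5: a=5^4·(≡1), b=5^2·(≡2) mod 5; (1|5)=+1, (2|5)=-1; (−1)^{4·2·2}·(+1)^2·(-1)^4 = +1.
v=7: a=7^1·(≡2), b=7^1·(≡6) mod 7; (2|7)=+1, (6|7)=-1; (−1)^{1·1·3}·(+1)^1·(-1)^1 = +1.
v=13: a=13^1·(≡11), b=13^1·(≡10) mod 13; (11|13)=-1, (10|13)=+1; (−1)^{1·1·6}·(-1)^1·(+1)^1 = -1.
v=31: a=31^3·(≡1), b=31^1·(≡25) mod 31; (1|31)=+1, (25|31)=+1; (−1)^{3·1·15}·(+1)^1·(+1)^3 = -1.
v=43: a=43^1·(≡1), b=43^1·(≡38) mod 43; (1|43)=+1, (38|43)=+1; (−1)^{1·1·21}·(+1)^1·(+1)^1 = -1.
v=23: a=23^-2·(≡13), b=23^1·(≡3) mod 23; (13|23)=+1, (3|23)=+1; (−1)^{-2·1·11}·(+1)^1·(+1)^-2 = +1.
v=3: a=3^0·(≡2), b=3^5·(≡2) mod 3; (2|3)=-1, (2|3)=-1; (−1)^{0·5·1}·(-1)^5·(-1)^0 = -1.
v=∞: 242606 > 0 and 8369907 > 0  ⇒  (a,b)_∞ = +1.
v=2: v_2(a)=-1, v_2(b)=0; units ≡ 7, 3 (mod 8); ε·ε+αω+βω = 1·1+-1·1+0·0 ≡ 0  ⇒  (a,b)_2 = +1.
Ram(242606, 8369907) = {3, 13, 31, 43}; no ℚ_3-point on the conic.

[3, 13, 31, 43]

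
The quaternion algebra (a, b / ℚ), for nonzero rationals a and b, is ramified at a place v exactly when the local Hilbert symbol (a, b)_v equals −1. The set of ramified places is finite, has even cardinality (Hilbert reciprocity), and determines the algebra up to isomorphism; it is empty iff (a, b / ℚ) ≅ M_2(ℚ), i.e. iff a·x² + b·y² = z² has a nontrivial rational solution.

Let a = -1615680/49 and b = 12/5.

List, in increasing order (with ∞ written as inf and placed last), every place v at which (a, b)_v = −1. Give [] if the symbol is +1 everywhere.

Mod squares: a ≡ -2805, b ≡ 15. Check v ∈ {∞, 2, 3, 5, 7, 11, 17}.
v=3: a=3^3·(≡1), b=3^1·(≡2) mod 3; (1|3)=+1, (2|3)=-1; (−1)^{3·1·1}·(+1)^1·(-1)^3 = +1.
v=2: v_2(a)=6, v_2(b)=2; units ≡ 3, 7 (mod 8); ε·ε+αω+βω = 1·1+6·0+2·1 ≡ 1  ⇒  (a,b)_2 = -1.
v=7: a=7^-2·(≡4), b=7^0·(≡1) mod 7; (4|7)=+1, (1|7)=+1; (−1)^{-2·0·3}·(+1)^0·(+1)^-2 = +1.
v=∞: -2805 < 0 and 15 > 0  ⇒  (a,b)_∞ = +1.
v=5: a=5^1·(≡1), b=5^-1·(≡2) mod 5; (1|5)=+1, (2|5)=-1; (−1)^{1·-1·2}·(+1)^-1·(-1)^1 = -1.
v=11: a=11^1·(≡5), b=11^0·(≡9) mod 11; (5|11)=+1, (9|11)=+1; (−1)^{1·0·5}·(+1)^0·(+1)^1 = +1.
v=17: a=17^1·(≡5), b=17^0·(≡16) mod 17; (5|17)=-1, (16|17)=+1; (−1)^{1·0·8}·(-1)^0·(+1)^1 = +1.
Ram(-2805, 15) = {2, 5}; no ℚ_2-point on the conic.

[2, 5]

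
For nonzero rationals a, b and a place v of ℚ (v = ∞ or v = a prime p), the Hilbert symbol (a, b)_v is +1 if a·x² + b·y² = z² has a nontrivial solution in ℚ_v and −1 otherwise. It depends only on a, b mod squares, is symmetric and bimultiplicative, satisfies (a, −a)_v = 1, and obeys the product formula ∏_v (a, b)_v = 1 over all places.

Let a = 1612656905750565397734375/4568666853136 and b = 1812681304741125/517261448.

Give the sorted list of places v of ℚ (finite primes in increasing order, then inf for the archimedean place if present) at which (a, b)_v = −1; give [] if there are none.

[5, 7]

(a, b) ≡ (455, 10) mod (ℚ^×)²; places V = {2, 3, 5, 7, 11, 13, 17, 29, 31, 37, 43, ∞}.
(a,b)_∞: sgn(455)=+, sgn(10)=+, so +1.
(a,b)_43: α=-4, u≡17; β=-2, v≡6 (mod 43); (17|43)=+1, (6|43)=+1; sign (−1)^0·+1^-2·+1^-4 = +1.
(a,b)_13: α=7, u≡1; β=4, v≡12 (mod 13); (1|13)=+1, (12|13)=+1; sign (−1)^0·+1^4·+1^7 = +1.
(a,b)_2: α=-4, β=-3; u≡7, v≡5 (mod 8); ε(u)ε(v)=1·0, αω(v)=-4·1, βω(u)=-3·0; sum ≡ 0  ⇒  +1.
(a,b)_3: α=6, u≡2; β=2, v≡1 (mod 3); (2|3)=-1, (1|3)=+1; sign (−1)^0·-1^2·+1^6 = +1.
(a,b)_37: α=2, u≡34; β=2, v≡7 (mod 37); (34|37)=+1, (7|37)=+1; sign (−1)^0·+1^2·+1^2 = +1.
(a,b)_7: α=3, u≡2; β=2, v≡5 (mod 7); (2|7)=+1, (5|7)=-1; sign (−1)^0·+1^2·-1^3 = -1.
(a,b)_5: α=7, u≡1; β=3, v≡3 (mod 5); (1|5)=+1, (3|5)=-1; sign (−1)^0·+1^3·-1^7 = -1.
(a,b)_29: α=0, u≡13; β=2, v≡2 (mod 29); (13|29)=+1, (2|29)=-1; sign (−1)^0·+1^2·-1^0 = +1.
(a,b)_31: α=2, u≡17; β=0, v≡1 (mod 31); (17|31)=-1, (1|31)=+1; sign (−1)^0·-1^0·+1^2 = +1.
(a,b)_17: α=-4, u≡8; β=-2, v≡11 (mod 17); (8|17)=+1, (11|17)=-1; sign (−1)^0·+1^-2·-1^-4 = +1.
(a,b)_11: α=0, u≡1; β=-2, v≡8 (mod 11); (1|11)=+1, (8|11)=-1; sign (−1)^0·+1^-2·-1^0 = +1.
Ram(455, 10) = {5, 7}; no ℚ_5-point on the conic.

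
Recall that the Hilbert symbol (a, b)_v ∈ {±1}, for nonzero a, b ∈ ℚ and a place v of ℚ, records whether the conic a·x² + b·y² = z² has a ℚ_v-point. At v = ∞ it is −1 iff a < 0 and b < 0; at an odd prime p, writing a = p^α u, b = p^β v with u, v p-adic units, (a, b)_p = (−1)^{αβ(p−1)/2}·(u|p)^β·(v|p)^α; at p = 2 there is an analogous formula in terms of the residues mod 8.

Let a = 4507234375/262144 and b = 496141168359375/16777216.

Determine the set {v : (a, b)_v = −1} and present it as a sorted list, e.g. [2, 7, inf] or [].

[2, 17]

Mod squares: a ≡ 7, b ≡ 119. Check v ∈ {∞, 2, 3, 5, 7, 11, 17, 29}.
v=29: a=29^2·(≡9), b=29^0·(≡12) mod 29; (9|29)=+1, (12|29)=-1; (−1)^{2·0·14}·(+1)^0·(-1)^2 = +1.
v=3: a=3^0·(≡1), b=3^6·(≡2) mod 3; (1|3)=+1, (2|3)=-1; (−1)^{0·6·1}·(+1)^6·(-1)^0 = +1.
v=∞: 7 > 0 and 119 > 0  ⇒  (a,b)_∞ = +1.
v=5: a=5^6·(≡2), b=5^8·(≡1) mod 5; (2|5)=-1, (1|5)=+1; (−1)^{6·8·2}·(-1)^8·(+1)^6 = +1.
v=17: a=17^0·(≡12), b=17^1·(≡5) mod 17; (12|17)=-1, (5|17)=-1; (−1)^{0·1·8}·(-1)^1·(-1)^0 = -1.
v=2: v_2(a)=-18, v_2(b)=-24; units ≡ 7, 7 (mod 8); ε·ε+αω+βω = 1·1+-18·0+-24·0 ≡ 1  ⇒  (a,b)_2 = -1.
v=7: a=7^3·(≡1), b=7^1·(≡6) mod 7; (1|7)=+1, (6|7)=-1; (−1)^{3·1·3}·(+1)^1·(-1)^3 = +1.
v=11: a=11^0·(≡2), b=11^4·(≡4) mod 11; (2|11)=-1, (4|11)=+1; (−1)^{0·4·5}·(-1)^4·(+1)^0 = +1.
(7, 119 / ℚ) ramifies at {2, 17}: a division algebra.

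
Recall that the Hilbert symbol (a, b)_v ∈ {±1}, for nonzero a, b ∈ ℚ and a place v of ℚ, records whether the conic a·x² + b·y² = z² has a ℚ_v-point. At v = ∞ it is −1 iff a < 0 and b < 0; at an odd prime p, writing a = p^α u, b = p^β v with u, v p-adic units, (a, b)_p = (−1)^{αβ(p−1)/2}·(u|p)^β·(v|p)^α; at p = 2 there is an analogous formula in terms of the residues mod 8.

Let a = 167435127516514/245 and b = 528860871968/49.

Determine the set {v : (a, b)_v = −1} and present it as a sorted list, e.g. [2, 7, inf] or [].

[2, 5, 11, 13]

Mod squares: a ≡ 44330, b ≡ 2. Check v ∈ {∞, 2, 5, 7, 11, 13, 29, 31}.
v=29: a=29^0·(≡3), b=29^2·(≡14) mod 29; (3|29)=-1, (14|29)=-1; (−1)^{0·2·14}·(-1)^2·(-1)^0 = +1.
v=13: a=13^3·(≡1), b=13^2·(≡7) mod 13; (1|13)=+1, (7|13)=-1; (−1)^{3·2·6}·(+1)^2·(-1)^3 = -1.
v=∞: 44330 > 0 and 2 > 0  ⇒  (a,b)_∞ = +1.
v=2: v_2(a)=1, v_2(b)=5; units ≡ 5, 1 (mod 8); ε·ε+αω+βω = 0·0+1·0+5·1 ≡ 1  ⇒  (a,b)_2 = -1.
v=11: a=11^3·(≡9), b=11^2·(≡6) mod 11; (9|11)=+1, (6|11)=-1; (−1)^{3·2·5}·(+1)^2·(-1)^3 = -1.
v=7: a=7^-2·(≡5), b=7^-2·(≡2) mod 7; (5|7)=-1, (2|7)=+1; (−1)^{-2·-2·3}·(-1)^-2·(+1)^-2 = +1.
v=31: a=31^5·(≡5), b=31^2·(≡1) mod 31; (5|31)=+1, (1|31)=+1; (−1)^{5·2·15}·(+1)^2·(+1)^5 = +1.
v=5: a=5^-1·(≡1), b=5^0·(≡2) mod 5; (1|5)=+1, (2|5)=-1; (−1)^{-1·0·2}·(+1)^0·(-1)^-1 = -1.
|Ram(44330, 2)| = 4, even; anisotropic at {2, 5, 11, 13}.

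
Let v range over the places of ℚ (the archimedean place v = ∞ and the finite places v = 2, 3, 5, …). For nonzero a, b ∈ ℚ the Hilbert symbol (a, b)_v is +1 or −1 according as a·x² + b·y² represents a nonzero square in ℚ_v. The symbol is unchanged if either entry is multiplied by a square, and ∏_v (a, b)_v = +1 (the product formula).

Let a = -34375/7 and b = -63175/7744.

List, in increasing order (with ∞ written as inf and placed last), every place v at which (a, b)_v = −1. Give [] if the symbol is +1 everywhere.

Mod squares: a ≡ -385, b ≡ -7. Check v ∈ {∞, 2, 5, 7, 11, 19}.
v=11: a=11^1·(≡3), b=11^-2·(≡1) mod 11; (3|11)=+1, (1|11)=+1; (−1)^{1·-2·5}·(+1)^-2·(+1)^1 = +1.
v=∞: -385 < 0 and -7 < 0  ⇒  (a,b)_∞ = -1.
v=7: a=7^-1·(≡2), b=7^1·(≡6) mod 7; (2|7)=+1, (6|7)=-1; (−1)^{-1·1·3}·(+1)^1·(-1)^-1 = +1.
v=5: a=5^5·(≡2), b=5^2·(≡2) mod 5; (2|5)=-1, (2|5)=-1; (−1)^{5·2·2}·(-1)^2·(-1)^5 = -1.
v=2: v_2(a)=0, v_2(b)=-6; units ≡ 7, 1 (mod 8); ε·ε+αω+βω = 1·0+0·0+-6·0 ≡ 0  ⇒  (a,b)_2 = +1.
v=19: a=19^0·(≡13), b=19^2·(≡10) mod 19; (13|19)=-1, (10|19)=-1; (−1)^{0·2·9}·(-1)^2·(-1)^0 = +1.
Ram(-385, -7) = {5, ∞}; no ℚ_5-point on the conic.

[5, inf]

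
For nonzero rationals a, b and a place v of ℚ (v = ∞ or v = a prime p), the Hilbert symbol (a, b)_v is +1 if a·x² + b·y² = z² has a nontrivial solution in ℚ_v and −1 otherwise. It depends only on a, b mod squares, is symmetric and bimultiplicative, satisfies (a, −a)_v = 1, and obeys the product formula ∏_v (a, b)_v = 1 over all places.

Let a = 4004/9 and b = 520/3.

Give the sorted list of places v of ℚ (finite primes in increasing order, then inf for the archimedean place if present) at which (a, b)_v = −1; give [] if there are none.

[3, 7]

(a, b) ≡ (1001, 390) mod (ℚ^×)²; places V = {2, 3, 5, 7, 11, 13, ∞}.
(a,b)_5: α=0, u≡1; β=1, v≡3 (mod 5); (1|5)=+1, (3|5)=-1; sign (−1)^0·+1^1·-1^0 = +1.
(a,b)_2: α=2, β=3; u≡1, v≡3 (mod 8); ε(u)ε(v)=0·1, αω(v)=2·1, βω(u)=3·0; sum ≡ 0  ⇒  +1.
(a,b)_3: α=-2, u≡2; β=-1, v≡1 (mod 3); (2|3)=-1, (1|3)=+1; sign (−1)^0·-1^-1·+1^-2 = -1.
(a,b)_∞: sgn(1001)=+, sgn(390)=+, so +1.
(a,b)_11: α=1, u≡5; β=0, v≡1 (mod 11); (5|11)=+1, (1|11)=+1; sign (−1)^0·+1^0·+1^1 = +1.
(a,b)_13: α=1, u≡1; β=1, v≡9 (mod 13); (1|13)=+1, (9|13)=+1; sign (−1)^0·+1^1·+1^1 = +1.
(a,b)_7: α=1, u≡6; β=0, v≡3 (mod 7); (6|7)=-1, (3|7)=-1; sign (−1)^0·-1^0·-1^1 = -1.
Ram(1001, 390) = {3, 7}; no ℚ_3-point on the conic.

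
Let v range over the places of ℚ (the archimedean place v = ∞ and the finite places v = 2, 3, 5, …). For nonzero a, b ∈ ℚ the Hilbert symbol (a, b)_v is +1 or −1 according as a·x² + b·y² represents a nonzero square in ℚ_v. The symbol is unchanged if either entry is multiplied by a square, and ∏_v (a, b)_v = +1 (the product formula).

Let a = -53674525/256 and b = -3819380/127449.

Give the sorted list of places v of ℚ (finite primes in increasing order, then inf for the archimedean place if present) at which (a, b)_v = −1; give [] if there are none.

(a, b) ≡ (-7429, -5) mod (ℚ^×)²; places V = {2, 3, 5, 7, 17, 19, 23, ∞}.
(a,b)_17: α=3, u≡6; β=-2, v≡7 (mod 17); (6|17)=-1, (7|17)=-1; sign (−1)^0·-1^-2·-1^3 = -1.
(a,b)_∞: sgn(-7429)=−, sgn(-5)=−, so -1.
(a,b)_5: α=2, u≡4; β=1, v≡1 (mod 5); (4|5)=+1, (1|5)=+1; sign (−1)^0·+1^1·+1^2 = +1.
(a,b)_7: α=0, u≡3; β=-2, v≡4 (mod 7); (3|7)=-1, (4|7)=+1; sign (−1)^0·-1^-2·+1^0 = +1.
(a,b)_2: α=-8, β=2; u≡3, v≡3 (mod 8); ε(u)ε(v)=1·1, αω(v)=-8·1, βω(u)=2·1; sum ≡ 1  ⇒  -1.
(a,b)_3: α=0, u≡2; β=-2, v≡1 (mod 3); (2|3)=-1, (1|3)=+1; sign (−1)^0·-1^-2·+1^0 = +1.
(a,b)_23: α=1, u≡22; β=2, v≡8 (mod 23); (22|23)=-1, (8|23)=+1; sign (−1)^0·-1^2·+1^1 = +1.
(a,b)_19: α=1, u≡15; β=2, v≡18 (mod 19); (15|19)=-1, (18|19)=-1; sign (−1)^0·-1^2·-1^1 = -1.
|Ram(-7429, -5)| = 4, even; anisotropic at {2, 17, 19, ∞}.

[2, 17, 19, inf]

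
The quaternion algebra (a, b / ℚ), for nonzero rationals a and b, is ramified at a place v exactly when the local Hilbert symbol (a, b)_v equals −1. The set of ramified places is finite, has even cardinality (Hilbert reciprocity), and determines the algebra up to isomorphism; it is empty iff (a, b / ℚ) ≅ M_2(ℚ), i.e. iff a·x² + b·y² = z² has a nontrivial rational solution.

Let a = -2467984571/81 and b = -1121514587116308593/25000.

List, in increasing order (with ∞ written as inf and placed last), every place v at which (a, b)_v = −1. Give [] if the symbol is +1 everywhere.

Mod squares: a ≡ -299, b ≡ -170. Check v ∈ {∞, 2, 3, 5, 13, 17, 23}.
v=∞: -299 < 0 and -170 < 0  ⇒  (a,b)_∞ = -1.
v=5: a=5^0·(≡4), b=5^-5·(≡4) mod 5; (4|5)=+1, (4|5)=+1; (−1)^{0·-5·2}·(+1)^-5·(+1)^0 = +1.
v=23: a=23^1·(≡11), b=23^4·(≡5) mod 23; (11|23)=-1, (5|23)=-1; (−1)^{1·4·11}·(-1)^4·(-1)^1 = -1.
v=2: v_2(a)=0, v_2(b)=-3; units ≡ 5, 3 (mod 8); ε·ε+αω+βω = 0·1+0·1+-3·1 ≡ 1  ⇒  (a,b)_2 = -1.
v=13: a=13^5·(≡3), b=13^8·(≡3) mod 13; (3|13)=+1, (3|13)=+1; (−1)^{5·8·6}·(+1)^8·(+1)^5 = +1.
v=3: a=3^-4·(≡1), b=3^0·(≡1) mod 3; (1|3)=+1, (1|3)=+1; (−1)^{-4·0·1}·(+1)^0·(+1)^-4 = +1.
v=17: a=17^2·(≡11), b=17^3·(≡3) mod 17; (11|17)=-1, (3|17)=-1; (−1)^{2·3·8}·(-1)^3·(-1)^2 = -1.
|Ram(-299, -170)| = 4, even; anisotropic at {2, 17, 23, ∞}.

[2, 17, 23, inf]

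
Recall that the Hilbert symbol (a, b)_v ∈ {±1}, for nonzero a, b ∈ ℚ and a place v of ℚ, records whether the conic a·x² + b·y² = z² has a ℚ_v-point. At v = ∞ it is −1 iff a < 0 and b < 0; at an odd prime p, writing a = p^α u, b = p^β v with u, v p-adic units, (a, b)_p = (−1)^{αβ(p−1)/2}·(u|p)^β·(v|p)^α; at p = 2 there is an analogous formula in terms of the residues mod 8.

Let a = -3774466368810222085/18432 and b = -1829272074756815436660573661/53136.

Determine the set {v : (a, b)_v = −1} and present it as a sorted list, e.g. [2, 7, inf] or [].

[7, 19, 41, inf]

Mod squares: a ≡ -1089563930, b ≡ -13803101. Check v ∈ {∞, 2, 3, 5, 7, 11, 13, 19, 23, 29, 31, 41, 47, 53}.
v=2: v_2(a)=-11, v_2(b)=-4; units ≡ 3, 3 (mod 8); ε·ε+αω+βω = 1·1+-11·1+-4·1 ≡ 0  ⇒  (a,b)_2 = +1.
v=41: a=41^1·(≡15), b=41^-1·(≡21) mod 41; (15|41)=-1, (21|41)=+1; (−1)^{1·-1·20}·(-1)^-1·(+1)^1 = -1.
v=19: a=19^1·(≡7), b=19^1·(≡1) mod 19; (7|19)=+1, (1|19)=+1; (−1)^{1·1·9}·(+1)^1·(+1)^1 = -1.
v=13: a=13^1·(≡11), b=13^1·(≡8) mod 13; (11|13)=-1, (8|13)=-1; (−1)^{1·1·6}·(-1)^1·(-1)^1 = +1.
v=5: a=5^1·(≡4), b=5^0·(≡4) mod 5; (4|5)=+1, (4|5)=+1; (−1)^{1·0·2}·(+1)^0·(+1)^1 = +1.
v=31: a=31^0·(≡5), b=31^2·(≡15) mod 31; (5|31)=+1, (15|31)=-1; (−1)^{0·2·15}·(+1)^2·(-1)^0 = +1.
v=3: a=3^-2·(≡1), b=3^-4·(≡1) mod 3; (1|3)=+1, (1|3)=+1; (−1)^{-2·-4·1}·(+1)^-4·(+1)^-2 = +1.
v=11: a=11^2·(≡6), b=11^4·(≡7) mod 11; (6|11)=-1, (7|11)=-1; (−1)^{2·4·5}·(-1)^4·(-1)^2 = +1.
v=7: a=7^3·(≡6), b=7^6·(≡5) mod 7; (6|7)=-1, (5|7)=-1; (−1)^{3·6·3}·(-1)^6·(-1)^3 = -1.
v=53: a=53^1·(≡36), b=53^2·(≡36) mod 53; (36|53)=+1, (36|53)=+1; (−1)^{1·2·26}·(+1)^2·(+1)^1 = +1.
v=47: a=47^2·(≡14), b=47^3·(≡26) mod 47; (14|47)=+1, (26|47)=-1; (−1)^{2·3·23}·(+1)^3·(-1)^2 = +1.
v=23: a=23^2·(≡5), b=23^2·(≡12) mod 23; (5|23)=-1, (12|23)=+1; (−1)^{2·2·11}·(-1)^2·(+1)^2 = +1.
v=∞: -1089563930 < 0 and -13803101 < 0  ⇒  (a,b)_∞ = -1.
v=29: a=29^1·(≡19), b=29^1·(≡17) mod 29; (19|29)=-1, (17|29)=-1; (−1)^{1·1·14}·(-1)^1·(-1)^1 = +1.
(-1089563930, -13803101 / ℚ) ramifies at {7, 19, 41, ∞}: a division algebra.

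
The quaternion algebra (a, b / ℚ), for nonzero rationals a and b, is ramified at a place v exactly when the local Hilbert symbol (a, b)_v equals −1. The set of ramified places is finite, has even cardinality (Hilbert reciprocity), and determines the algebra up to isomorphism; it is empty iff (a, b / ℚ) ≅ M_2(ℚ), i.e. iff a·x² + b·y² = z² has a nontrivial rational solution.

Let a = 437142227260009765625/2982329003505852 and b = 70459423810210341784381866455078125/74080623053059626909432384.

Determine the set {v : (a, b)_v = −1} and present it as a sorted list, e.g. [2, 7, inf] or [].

[17, 31]

Mod squares: a ≡ 119, b ≡ 589. Check v ∈ {∞, 2, 3, 5, 7, 11, 13, 17, 19, 29, 31}.
v=3: a=3^-16·(≡2), b=3^-28·(≡1) mod 3; (2|3)=-1, (1|3)=+1; (−1)^{-16·-28·1}·(-1)^-28·(+1)^-16 = +1.
v=31: a=31^2·(≡30), b=31^3·(≡14) mod 31; (30|31)=-1, (14|31)=+1; (−1)^{2·3·15}·(-1)^3·(+1)^2 = -1.
v=∞: 119 > 0 and 589 > 0  ⇒  (a,b)_∞ = +1.
v=7: a=7^-1·(≡5), b=7^2·(≡1) mod 7; (5|7)=-1, (1|7)=+1; (−1)^{-1·2·3}·(-1)^2·(+1)^-1 = +1.
v=11: a=11^-4·(≡9), b=11^-6·(≡6) mod 11; (9|11)=+1, (6|11)=-1; (−1)^{-4·-6·5}·(+1)^-6·(-1)^-4 = +1.
v=5: a=5^12·(≡1), b=5^20·(≡1) mod 5; (1|5)=+1, (1|5)=+1; (−1)^{12·20·2}·(+1)^20·(+1)^12 = +1.
v=13: a=13^-2·(≡8), b=13^-4·(≡12) mod 13; (8|13)=-1, (12|13)=+1; (−1)^{-2·-4·6}·(-1)^-4·(+1)^-2 = +1.
v=29: a=29^2·(≡19), b=29^4·(≡13) mod 29; (19|29)=-1, (13|29)=+1; (−1)^{2·4·14}·(-1)^4·(+1)^2 = +1.
v=2: v_2(a)=-2, v_2(b)=-6; units ≡ 7, 5 (mod 8); ε·ε+αω+βω = 1·0+-2·1+-6·0 ≡ 0  ⇒  (a,b)_2 = +1.
v=17: a=17^1·(≡5), b=17^2·(≡5) mod 17; (5|17)=-1, (5|17)=-1; (−1)^{1·2·8}·(-1)^2·(-1)^1 = -1.
v=19: a=19^4·(≡17), b=19^5·(≡8) mod 19; (17|19)=+1, (8|19)=-1; (−1)^{4·5·9}·(+1)^5·(-1)^4 = +1.
|Ram(119, 589)| = 2, even; anisotropic at {17, 31}.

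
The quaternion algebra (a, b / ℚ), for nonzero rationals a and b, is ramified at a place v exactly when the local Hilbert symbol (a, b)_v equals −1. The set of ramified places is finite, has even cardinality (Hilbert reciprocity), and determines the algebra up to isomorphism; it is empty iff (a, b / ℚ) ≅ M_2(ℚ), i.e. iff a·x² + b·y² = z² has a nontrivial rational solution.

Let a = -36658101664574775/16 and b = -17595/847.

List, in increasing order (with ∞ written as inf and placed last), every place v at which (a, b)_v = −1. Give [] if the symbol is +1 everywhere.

[7, 11, 17, 19, 23, inf]

Mod squares: a ≡ -24871, b ≡ -13685. Check v ∈ {∞, 2, 3, 5, 7, 11, 17, 19, 23}.
v=23: a=23^4·(≡22), b=23^1·(≡13) mod 23; (22|23)=-1, (13|23)=+1; (−1)^{4·1·11}·(-1)^1·(+1)^4 = -1.
v=11: a=11^1·(≡5), b=11^-2·(≡7) mod 11; (5|11)=+1, (7|11)=-1; (−1)^{1·-2·5}·(+1)^-2·(-1)^1 = -1.
v=3: a=3^6·(≡2), b=3^2·(≡1) mod 3; (2|3)=-1, (1|3)=+1; (−1)^{6·2·1}·(-1)^2·(+1)^6 = +1.
v=2: v_2(a)=-4, v_2(b)=0; units ≡ 1, 3 (mod 8); ε·ε+αω+βω = 0·1+-4·1+0·0 ≡ 0  ⇒  (a,b)_2 = +1.
v=17: a=17^3·(≡4), b=17^1·(≡5) mod 17; (4|17)=+1, (5|17)=-1; (−1)^{3·1·8}·(+1)^1·(-1)^3 = -1.
v=5: a=5^2·(≡4), b=5^1·(≡3) mod 5; (4|5)=+1, (3|5)=-1; (−1)^{2·1·2}·(+1)^1·(-1)^2 = +1.
v=19: a=19^1·(≡18), b=19^0·(≡12) mod 19; (18|19)=-1, (12|19)=-1; (−1)^{1·0·9}·(-1)^0·(-1)^1 = -1.
v=7: a=7^1·(≡3), b=7^-1·(≡5) mod 7; (3|7)=-1, (5|7)=-1; (−1)^{1·-1·3}·(-1)^-1·(-1)^1 = -1.
v=∞: -24871 < 0 and -13685 < 0  ⇒  (a,b)_∞ = -1.
|Ram(-24871, -13685)| = 6, even; anisotropic at {7, 11, 17, 19, 23, ∞}.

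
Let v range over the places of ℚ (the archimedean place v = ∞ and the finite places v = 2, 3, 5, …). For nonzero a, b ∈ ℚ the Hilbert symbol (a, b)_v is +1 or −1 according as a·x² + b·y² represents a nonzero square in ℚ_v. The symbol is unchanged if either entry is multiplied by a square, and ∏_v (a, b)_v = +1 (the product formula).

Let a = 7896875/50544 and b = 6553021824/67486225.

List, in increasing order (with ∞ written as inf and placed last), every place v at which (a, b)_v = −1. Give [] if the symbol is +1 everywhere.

(a, b) ≡ (1365, 6) mod (ℚ^×)²; places V = {2, 3, 5, 7, 13, 17, 19, 31, 53, ∞}.
(a,b)_∞: sgn(1365)=+, sgn(6)=+, so +1.
(a,b)_7: α=1, u≡3; β=0, v≡3 (mod 7); (3|7)=-1, (3|7)=-1; sign (−1)^0·-1^0·-1^1 = -1.
(a,b)_19: α=2, u≡11; β=0, v≡6 (mod 19); (11|19)=+1, (6|19)=+1; sign (−1)^0·+1^0·+1^2 = +1.
(a,b)_53: α=0, u≡4; β=-2, v≡4 (mod 53); (4|53)=+1, (4|53)=+1; sign (−1)^0·+1^-2·+1^0 = +1.
(a,b)_17: α=0, u≡6; β=2, v≡5 (mod 17); (6|17)=-1, (5|17)=-1; sign (−1)^0·-1^2·-1^0 = +1.
(a,b)_5: α=5, u≡3; β=-2, v≡1 (mod 5); (3|5)=-1, (1|5)=+1; sign (−1)^0·-1^-2·+1^5 = +1.
(a,b)_31: α=0, u≡2; β=-2, v≡21 (mod 31); (2|31)=+1, (21|31)=-1; sign (−1)^0·+1^-2·-1^0 = +1.
(a,b)_2: α=-4, β=7; u≡5, v≡3 (mod 8); ε(u)ε(v)=0·1, αω(v)=-4·1, βω(u)=7·1; sum ≡ 1  ⇒  -1.
(a,b)_13: α=-1, u≡12; β=0, v≡11 (mod 13); (12|13)=+1, (11|13)=-1; sign (−1)^0·+1^0·-1^-1 = -1.
(a,b)_3: α=-5, u≡2; β=11, v≡2 (mod 3); (2|3)=-1, (2|3)=-1; sign (−1)^1·-1^11·-1^-5 = -1.
(1365, 6 / ℚ) ramifies at {2, 3, 7, 13}: a division algebra.

[2, 3, 7, 13]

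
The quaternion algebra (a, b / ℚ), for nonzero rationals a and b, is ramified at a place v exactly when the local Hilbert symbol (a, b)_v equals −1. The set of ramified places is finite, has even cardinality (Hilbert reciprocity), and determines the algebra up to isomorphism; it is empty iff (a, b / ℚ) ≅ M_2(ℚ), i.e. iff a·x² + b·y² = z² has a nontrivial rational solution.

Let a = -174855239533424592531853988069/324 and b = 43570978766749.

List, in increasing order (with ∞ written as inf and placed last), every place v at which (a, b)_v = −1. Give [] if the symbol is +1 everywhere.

(a, b) ≡ (-191429, 1189) mod (ℚ^×)²; places V = {2, 3, 7, 13, 17, 19, 23, 29, 41, ∞}.
(a,b)_41: α=5, u≡20; β=3, v≡28 (mod 41); (20|41)=+1, (28|41)=-1; sign (−1)^0·+1^3·-1^5 = -1.
(a,b)_29: α=5, u≡10; β=3, v≡2 (mod 29); (10|29)=-1, (2|29)=-1; sign (−1)^0·-1^3·-1^5 = +1.
(a,b)_3: α=-4, u≡1; β=0, v≡1 (mod 3); (1|3)=+1, (1|3)=+1; sign (−1)^0·+1^0·+1^-4 = +1.
(a,b)_2: α=-2, β=0; u≡3, v≡5 (mod 8); ε(u)ε(v)=1·0, αω(v)=-2·1, βω(u)=0·1; sum ≡ 0  ⇒  +1.
(a,b)_13: α=2, u≡12; β=0, v≡5 (mod 13); (12|13)=+1, (5|13)=-1; sign (−1)^0·+1^0·-1^2 = +1.
(a,b)_19: α=2, u≡12; β=0, v≡5 (mod 19); (12|19)=-1, (5|19)=+1; sign (−1)^0·-1^0·+1^2 = +1.
(a,b)_7: α=3, u≡4; β=2, v≡3 (mod 7); (4|7)=+1, (3|7)=-1; sign (−1)^0·+1^2·-1^3 = -1.
(a,b)_∞: sgn(-191429)=−, sgn(1189)=+, so +1.
(a,b)_23: α=3, u≡2; β=2, v≡6 (mod 23); (2|23)=+1, (6|23)=+1; sign (−1)^0·+1^2·+1^3 = +1.
(a,b)_17: α=2, u≡9; β=0, v≡4 (mod 17); (9|17)=+1, (4|17)=+1; sign (−1)^0·+1^0·+1^2 = +1.
(-191429, 1189 / ℚ) ramifies at {7, 41}: a division algebra.

[7, 41]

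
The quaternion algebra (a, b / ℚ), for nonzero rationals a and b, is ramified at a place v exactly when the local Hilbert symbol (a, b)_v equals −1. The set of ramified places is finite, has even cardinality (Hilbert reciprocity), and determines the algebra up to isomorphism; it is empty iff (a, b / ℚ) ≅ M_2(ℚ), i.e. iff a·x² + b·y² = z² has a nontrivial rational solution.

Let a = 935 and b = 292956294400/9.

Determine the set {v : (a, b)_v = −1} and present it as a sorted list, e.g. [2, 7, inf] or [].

[]

(a, b) ≡ (935, 1309) mod (ℚ^×)²; places V = {2, 3, 5, 7, 11, 17, ∞}.
(a,b)_3: α=0, u≡2; β=-2, v≡1 (mod 3); (2|3)=-1, (1|3)=+1; sign (−1)^0·-1^-2·+1^0 = +1.
(a,b)_2: α=0, β=8; u≡7, v≡5 (mod 8); ε(u)ε(v)=1·0, αω(v)=0·1, βω(u)=8·0; sum ≡ 0  ⇒  +1.
(a,b)_17: α=1, u≡4; β=3, v≡16 (mod 17); (4|17)=+1, (16|17)=+1; sign (−1)^0·+1^3·+1^1 = +1.
(a,b)_5: α=1, u≡2; β=2, v≡4 (mod 5); (2|5)=-1, (4|5)=+1; sign (−1)^0·-1^2·+1^1 = +1.
(a,b)_7: α=0, u≡4; β=1, v≡6 (mod 7); (4|7)=+1, (6|7)=-1; sign (−1)^0·+1^1·-1^0 = +1.
(a,b)_∞: sgn(935)=+, sgn(1309)=+, so +1.
(a,b)_11: α=1, u≡8; β=3, v≡5 (mod 11); (8|11)=-1, (5|11)=+1; sign (−1)^1·-1^3·+1^1 = +1.
Ram(a, b) = ∅: the form 935·x² + 1309·y² − z² is isotropic over every ℚ_v, so by Hasse–Minkowski it is isotropic over ℚ.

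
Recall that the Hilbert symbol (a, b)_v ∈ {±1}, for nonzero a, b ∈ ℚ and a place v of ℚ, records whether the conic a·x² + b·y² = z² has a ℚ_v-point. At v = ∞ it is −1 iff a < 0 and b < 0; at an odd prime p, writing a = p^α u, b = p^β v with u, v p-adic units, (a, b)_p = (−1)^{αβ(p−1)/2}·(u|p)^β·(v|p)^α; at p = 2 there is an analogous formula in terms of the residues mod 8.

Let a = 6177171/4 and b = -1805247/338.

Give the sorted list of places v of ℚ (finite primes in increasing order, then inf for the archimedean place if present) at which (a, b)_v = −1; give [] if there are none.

[2, 3, 17, 23]

Mod squares: a ≡ 51051, b ≡ -44574. Check v ∈ {∞, 2, 3, 7, 11, 13, 17, 19, 23}.
v=19: a=19^0·(≡6), b=19^1·(≡8) mod 19; (6|19)=+1, (8|19)=-1; (−1)^{0·1·9}·(+1)^1·(-1)^0 = +1.
v=17: a=17^1·(≡14), b=17^1·(≡13) mod 17; (14|17)=-1, (13|17)=+1; (−1)^{1·1·8}·(-1)^1·(+1)^1 = -1.
v=2: v_2(a)=-2, v_2(b)=-1; units ≡ 3, 1 (mod 8); ε·ε+αω+βω = 1·0+-2·0+-1·1 ≡ 1  ⇒  (a,b)_2 = -1.
v=∞: 51051 > 0 and -44574 < 0  ⇒  (a,b)_∞ = +1.
v=13: a=13^1·(≡1), b=13^-2·(≡12) mod 13; (1|13)=+1, (12|13)=+1; (−1)^{1·-2·6}·(+1)^-2·(+1)^1 = +1.
v=23: a=23^0·(≡21), b=23^1·(≡15) mod 23; (21|23)=-1, (15|23)=-1; (−1)^{0·1·11}·(-1)^1·(-1)^0 = -1.
v=3: a=3^1·(≡1), b=3^5·(≡1) mod 3; (1|3)=+1, (1|3)=+1; (−1)^{1·5·1}·(+1)^5·(+1)^1 = -1.
v=7: a=7^1·(≡3), b=7^0·(≡2) mod 7; (3|7)=-1, (2|7)=+1; (−1)^{1·0·3}·(-1)^0·(+1)^1 = +1.
v=11: a=11^3·(≡8), b=11^0·(≡5) mod 11; (8|11)=-1, (5|11)=+1; (−1)^{3·0·5}·(-1)^0·(+1)^3 = +1.
(51051, -44574 / ℚ) ramifies at {2, 3, 17, 23}: a division algebra.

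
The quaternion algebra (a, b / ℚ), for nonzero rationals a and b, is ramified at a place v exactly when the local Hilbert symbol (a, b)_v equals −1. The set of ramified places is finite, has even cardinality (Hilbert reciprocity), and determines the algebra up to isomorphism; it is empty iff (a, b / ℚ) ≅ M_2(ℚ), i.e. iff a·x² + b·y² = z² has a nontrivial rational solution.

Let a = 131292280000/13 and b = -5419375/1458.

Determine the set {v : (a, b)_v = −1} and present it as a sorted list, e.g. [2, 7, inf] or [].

(a, b) ≡ (42669991, -17342) mod (ℚ^×)²; places V = {2, 3, 5, 7, 13, 19, 23, 29, 37, ∞}.
(a,b)_∞: sgn(42669991)=+, sgn(-17342)=−, so +1.
(a,b)_29: α=1, u≡24; β=1, v≡11 (mod 29); (24|29)=+1, (11|29)=-1; sign (−1)^0·+1^1·-1^1 = -1.
(a,b)_7: α=1, u≡2; β=0, v≡2 (mod 7); (2|7)=+1, (2|7)=+1; sign (−1)^0·+1^0·+1^1 = +1.
(a,b)_3: α=0, u≡1; β=-6, v≡1 (mod 3); (1|3)=+1, (1|3)=+1; sign (−1)^0·+1^-6·+1^0 = +1.
(a,b)_2: α=6, β=-1; u≡7, v≡1 (mod 8); ε(u)ε(v)=1·0, αω(v)=6·0, βω(u)=-1·0; sum ≡ 0  ⇒  +1.
(a,b)_37: α=1, u≡25; β=0, v≡1 (mod 37); (25|37)=+1, (1|37)=+1; sign (−1)^0·+1^0·+1^1 = +1.
(a,b)_23: α=1, u≡11; β=1, v≡19 (mod 23); (11|23)=-1, (19|23)=-1; sign (−1)^1·-1^1·-1^1 = -1.
(a,b)_19: α=1, u≡18; β=0, v≡1 (mod 19); (18|19)=-1, (1|19)=+1; sign (−1)^0·-1^0·+1^1 = +1.
(a,b)_5: α=4, u≡1; β=4, v≡3 (mod 5); (1|5)=+1, (3|5)=-1; sign (−1)^0·+1^4·-1^4 = +1.
(a,b)_13: α=-1, u≡11; β=1, v≡11 (mod 13); (11|13)=-1, (11|13)=-1; sign (−1)^0·-1^1·-1^-1 = +1.
(42669991, -17342 / ℚ) ramifies at {23, 29}: a division algebra.

[23, 29]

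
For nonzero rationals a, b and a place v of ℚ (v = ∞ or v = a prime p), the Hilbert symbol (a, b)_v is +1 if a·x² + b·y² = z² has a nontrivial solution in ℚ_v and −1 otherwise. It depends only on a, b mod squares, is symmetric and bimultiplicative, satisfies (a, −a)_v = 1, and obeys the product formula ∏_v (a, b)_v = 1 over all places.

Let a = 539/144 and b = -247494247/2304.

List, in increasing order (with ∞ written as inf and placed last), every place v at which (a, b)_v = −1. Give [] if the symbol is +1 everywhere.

(a, b) ≡ (11, -247) mod (ℚ^×)²; places V = {2, 3, 7, 11, 13, 19, ∞}.
(a,b)_3: α=-2, u≡2; β=-2, v≡2 (mod 3); (2|3)=-1, (2|3)=-1; sign (−1)^0·-1^-2·-1^-2 = +1.
(a,b)_2: α=-4, β=-8; u≡3, v≡1 (mod 8); ε(u)ε(v)=1·0, αω(v)=-4·0, βω(u)=-8·1; sum ≡ 0  ⇒  +1.
(a,b)_∞: sgn(11)=+, sgn(-247)=−, so +1.
(a,b)_13: α=0, u≡6; β=3, v≡11 (mod 13); (6|13)=-1, (11|13)=-1; sign (−1)^0·-1^3·-1^0 = -1.
(a,b)_7: α=2, u≡1; β=2, v≡3 (mod 7); (1|7)=+1, (3|7)=-1; sign (−1)^0·+1^2·-1^2 = +1.
(a,b)_11: α=1, u≡5; β=2, v≡2 (mod 11); (5|11)=+1, (2|11)=-1; sign (−1)^0·+1^2·-1^1 = -1.
(a,b)_19: α=0, u≡11; β=1, v≡9 (mod 19); (11|19)=+1, (9|19)=+1; sign (−1)^0·+1^1·+1^0 = +1.
Ram(11, -247) = {11, 13}; no ℚ_11-point on the conic.

[11, 13]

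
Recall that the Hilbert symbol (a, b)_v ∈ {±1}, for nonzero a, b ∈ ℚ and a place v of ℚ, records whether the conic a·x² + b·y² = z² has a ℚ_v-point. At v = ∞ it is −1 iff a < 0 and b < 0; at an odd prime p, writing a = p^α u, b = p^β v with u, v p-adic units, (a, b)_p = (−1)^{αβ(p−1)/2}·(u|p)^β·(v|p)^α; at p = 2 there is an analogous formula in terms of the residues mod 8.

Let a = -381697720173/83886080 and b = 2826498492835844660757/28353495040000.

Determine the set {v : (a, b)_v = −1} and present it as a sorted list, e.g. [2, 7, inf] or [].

(a, b) ≡ (-74865, 77) mod (ℚ^×)²; places V = {2, 3, 5, 7, 11, 13, 17, 23, 31, ∞}.
(a,b)_17: α=2, u≡7; β=4, v≡13 (mod 17); (7|17)=-1, (13|17)=+1; sign (−1)^0·-1^4·+1^2 = +1.
(a,b)_∞: sgn(-74865)=−, sgn(77)=+, so +1.
(a,b)_11: α=2, u≡5; β=5, v≡6 (mod 11); (5|11)=+1, (6|11)=-1; sign (−1)^0·+1^5·-1^2 = +1.
(a,b)_13: α=0, u≡2; β=-2, v≡9 (mod 13); (2|13)=-1, (9|13)=+1; sign (−1)^0·-1^-2·+1^0 = +1.
(a,b)_5: α=-1, u≡2; β=-4, v≡3 (mod 5); (2|5)=-1, (3|5)=-1; sign (−1)^0·-1^-4·-1^-1 = -1.
(a,b)_31: α=1, u≡15; β=2, v≡3 (mod 31); (15|31)=-1, (3|31)=-1; sign (−1)^0·-1^2·-1^1 = -1.
(a,b)_2: α=-24, β=-28; u≡7, v≡5 (mod 8); ε(u)ε(v)=1·0, αω(v)=-24·1, βω(u)=-28·0; sum ≡ 0  ⇒  +1.
(a,b)_3: α=7, u≡2; β=10, v≡2 (mod 3); (2|3)=-1, (2|3)=-1; sign (−1)^0·-1^10·-1^7 = -1.
(a,b)_23: α=1, u≡14; β=2, v≡1 (mod 23); (14|23)=-1, (1|23)=+1; sign (−1)^0·-1^2·+1^1 = +1.
(a,b)_7: α=1, u≡1; β=1, v≡1 (mod 7); (1|7)=+1, (1|7)=+1; sign (−1)^1·+1^1·+1^1 = -1.
(-74865, 77 / ℚ) ramifies at {3, 5, 7, 31}: a division algebra.

[3, 5, 7, 31]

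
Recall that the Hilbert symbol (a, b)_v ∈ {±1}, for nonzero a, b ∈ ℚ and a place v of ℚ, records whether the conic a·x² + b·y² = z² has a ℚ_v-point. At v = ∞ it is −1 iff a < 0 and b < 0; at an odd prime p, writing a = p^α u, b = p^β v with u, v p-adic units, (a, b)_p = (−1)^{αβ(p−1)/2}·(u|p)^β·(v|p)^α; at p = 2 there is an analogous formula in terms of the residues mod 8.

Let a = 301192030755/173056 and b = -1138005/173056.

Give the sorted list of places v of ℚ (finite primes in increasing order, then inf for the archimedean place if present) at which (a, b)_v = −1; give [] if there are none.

[2, 7, 11, 19]

Mod squares: a ≡ 256795, b ≡ -1045. Check v ∈ {∞, 2, 3, 5, 7, 11, 13, 19, 23, 29}.
v=5: a=5^1·(≡1), b=5^1·(≡4) mod 5; (1|5)=+1, (4|5)=+1; (−1)^{1·1·2}·(+1)^1·(+1)^1 = +1.
v=19: a=19^4·(≡13), b=19^1·(≡3) mod 19; (13|19)=-1, (3|19)=-1; (−1)^{4·1·9}·(-1)^1·(-1)^4 = -1.
v=∞: 256795 > 0 and -1045 < 0  ⇒  (a,b)_∞ = +1.
v=2: v_2(a)=-10, v_2(b)=-10; units ≡ 3, 3 (mod 8); ε·ε+αω+βω = 1·1+-10·1+-10·1 ≡ 1  ⇒  (a,b)_2 = -1.
v=7: a=7^1·(≡3), b=7^0·(≡3) mod 7; (3|7)=-1, (3|7)=-1; (−1)^{1·0·3}·(-1)^0·(-1)^1 = -1.
v=23: a=23^1·(≡10), b=23^0·(≡3) mod 23; (10|23)=-1, (3|23)=+1; (−1)^{1·0·11}·(-1)^0·(+1)^1 = +1.
v=3: a=3^2·(≡1), b=3^2·(≡2) mod 3; (1|3)=+1, (2|3)=-1; (−1)^{2·2·1}·(+1)^2·(-1)^2 = +1.
v=29: a=29^1·(≡10), b=29^0·(≡1) mod 29; (10|29)=-1, (1|29)=+1; (−1)^{1·0·14}·(-1)^0·(+1)^1 = +1.
v=13: a=13^-2·(≡7), b=13^-2·(≡8) mod 13; (7|13)=-1, (8|13)=-1; (−1)^{-2·-2·6}·(-1)^-2·(-1)^-2 = +1.
v=11: a=11^1·(≡5), b=11^3·(≡9) mod 11; (5|11)=+1, (9|11)=+1; (−1)^{1·3·5}·(+1)^3·(+1)^1 = -1.
|Ram(256795, -1045)| = 4, even; anisotropic at {2, 7, 11, 19}.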